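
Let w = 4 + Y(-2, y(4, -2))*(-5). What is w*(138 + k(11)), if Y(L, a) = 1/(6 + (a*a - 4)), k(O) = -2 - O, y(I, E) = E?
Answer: 2375/6 ≈ 395.83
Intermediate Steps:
Y(L, a) = 1/(2 + a**2) (Y(L, a) = 1/(6 + (a**2 - 4)) = 1/(6 + (-4 + a**2)) = 1/(2 + a**2))
w = 19/6 (w = 4 - 5/(2 + (-2)**2) = 4 - 5/(2 + 4) = 4 - 5/6 = 19/6 ≈ 3.1667)
w*(138 + k(11)) = 19*(138 + (-2 - 1*11))/6 = 19*(138 + (-2 - 11))/6 = 19*(138 - 13)/6 = (19/6)*125 = 2375/6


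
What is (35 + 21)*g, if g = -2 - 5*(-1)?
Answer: 168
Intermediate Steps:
g = 3 (g = -2 + 5 = 3)
(35 + 21)*g = (35 + 21)*3 = 56*3 = 168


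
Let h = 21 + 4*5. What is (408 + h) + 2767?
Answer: 3216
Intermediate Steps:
h = 41 (h = 21 + 20 = 41)
(408 + h) + 2767 = (408 + 41) + 2767 = 449 + 2767 = 3216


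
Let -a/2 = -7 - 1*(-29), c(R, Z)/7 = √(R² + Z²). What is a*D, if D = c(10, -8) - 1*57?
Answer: 2508 - 616*√41 ≈ -1436.3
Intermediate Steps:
c(R, Z) = 7*√(R² + Z²)
a = -44 (a = -2*(-7 - 1*(-29)) = -2*(-7 + 29) = -2*22 = -44)
D = -57 + 14*√41 (D = 7*√(10² + (-8)²) - 1*57 = 7*√(100 + 64) - 57 = 7*√164 - 57 = 7*(2*√41) - 57 = 14*√41 - 57 = -57 + 14*√41 ≈ 32.644)
a*D = -44*(-57 + 14*√41) = 2508 - 616*√41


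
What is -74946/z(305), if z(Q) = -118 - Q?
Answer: 24982/141 ≈ 177.18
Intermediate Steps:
-74946/z(305) = -74946/(-118 - 1*305) = -74946/(-118 - 305) = -74946/(-423) = -74946*(-1/423) = 24982/141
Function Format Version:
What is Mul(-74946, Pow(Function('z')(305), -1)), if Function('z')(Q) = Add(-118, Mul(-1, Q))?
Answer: Rational(24982, 141) ≈ 177.18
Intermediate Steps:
Mul(-74946, Pow(Function('z')(305), -1)) = Mul(-74946, Pow(Add(-118, Mul(-1, 305)), -1)) = Mul(-74946, Pow(Add(-118, -305), -1)) = Mul(-74946, Pow(-423, -1)) = Mul(-74946, Rational(-1, 423)) = Rational(24982, 141)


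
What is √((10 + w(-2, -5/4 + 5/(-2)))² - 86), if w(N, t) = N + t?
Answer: I*√1087/4 ≈ 8.2424*I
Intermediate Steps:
√((10 + w(-2, -5/4 + 5/(-2)))² - 86) = √((10 + (-2 + (-5/4 + 5/(-2))))² - 86) = √((10 + (-2 + (-5*¼ + 5*(-½))))² - 86) = √((10 + (-2 + (-5/4 - 5/2)))² - 86) = √((10 + (-2 - 15/4))² - 86) = √((10 - 23/4)² - 86) = √((17/4)² - 86) = √(289/16 - 86) = √(-1087/16) = I*√1087/4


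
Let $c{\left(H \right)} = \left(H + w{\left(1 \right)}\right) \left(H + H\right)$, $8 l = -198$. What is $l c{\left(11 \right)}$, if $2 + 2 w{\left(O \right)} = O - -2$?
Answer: $- \frac{25047}{4} \approx -6261.8$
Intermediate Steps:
$l = - \frac{99}{4}$ ($l = \frac{1}{8} \left(-198\right) = - \frac{99}{4} \approx -24.75$)
$w{\left(O \right)} = \frac{O}{2}$ ($w{\left(O \right)} = -1 + \frac{O - -2}{2} = -1 + \frac{O + 2}{2} = -1 + \frac{2 + O}{2} = -1 + \left(1 + \frac{O}{2}\right) = \frac{O}{2}$)
$c{\left(H \right)} = 2 H \left(\frac{1}{2} + H\right)$ ($c{\left(H \right)} = \left(H + \frac{1}{2} \cdot 1\right) \left(H + H\right) = \left(H + \frac{1}{2}\right) 2 H = \left(\frac{1}{2} + H\right) 2 H = 2 H \left(\frac{1}{2} + H\right)$)
$l c{\left(11 \right)} = - \frac{99 \cdot 11 \left(1 + 2 \cdot 11\right)}{4} = - \frac{99 \cdot 11 \left(1 + 22\right)}{4} = - \frac{99 \cdot 11 \cdot 23}{4} = \left(- \frac{99}{4}\right) 253 = - \frac{25047}{4}$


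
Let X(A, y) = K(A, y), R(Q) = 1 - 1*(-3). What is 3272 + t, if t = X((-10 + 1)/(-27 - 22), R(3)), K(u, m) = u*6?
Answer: 160382/49 ≈ 3273.1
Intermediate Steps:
R(Q) = 4 (R(Q) = 1 + 3 = 4)
K(u, m) = 6*u
X(A, y) = 6*A
t = 54/49 (t = 6*((-10 + 1)/(-27 - 22)) = 6*(-9/(-49)) = 6*(-9*(-1/49)) = 6*(9/49) = 54/49 ≈ 1.1020)
3272 + t = 3272 + 54/49 = 160382/49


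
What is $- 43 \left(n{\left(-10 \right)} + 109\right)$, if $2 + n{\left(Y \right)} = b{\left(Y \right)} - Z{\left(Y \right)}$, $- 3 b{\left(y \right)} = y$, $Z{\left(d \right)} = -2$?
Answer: $- \frac{14491}{3} \approx -4830.3$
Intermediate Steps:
$b{\left(y \right)} = - \frac{y}{3}$
$n{\left(Y \right)} = - \frac{Y}{3}$ ($n{\left(Y \right)} = -2 - \left(-2 + \frac{Y}{3}\right) = - \frac{Y}{3}$)
$- 43 \left(n{\left(-10 \right)} + 109\right) = - 43 \left(\left(- \frac{1}{3}\right) \left(-10\right) + 109\right) = - 43 \left(\frac{10}{3} + 109\right) = \left(-43\right) \frac{337}{3} = - \frac{14491}{3}$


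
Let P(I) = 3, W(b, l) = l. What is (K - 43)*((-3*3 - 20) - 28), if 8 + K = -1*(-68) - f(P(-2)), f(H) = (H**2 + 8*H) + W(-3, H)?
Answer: 1083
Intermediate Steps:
f(H) = H**2 + 9*H (f(H) = (H**2 + 8*H) + H = H**2 + 9*H)
K = 24 (K = -8 + (-1*(-68) - 3*(9 + 3)) = -8 + (68 - 3*12) = -8 + (68 - 1*36) = -8 + (68 - 36) = -8 + 32 = 24)
(K - 43)*((-3*3 - 20) - 28) = (24 - 43)*((-3*3 - 20) - 28) = -19*((-9 - 20) - 28) = -19*(-29 - 28) = -19*(-57) = 1083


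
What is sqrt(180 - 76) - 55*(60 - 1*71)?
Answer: 605 + 2*sqrt(26) ≈ 615.20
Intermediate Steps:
sqrt(180 - 76) - 55*(60 - 1*71) = sqrt(104) - 55*(60 - 71) = 2*sqrt(26) - 55*(-11) = 2*sqrt(26) + 605 = 605 + 2*sqrt(26)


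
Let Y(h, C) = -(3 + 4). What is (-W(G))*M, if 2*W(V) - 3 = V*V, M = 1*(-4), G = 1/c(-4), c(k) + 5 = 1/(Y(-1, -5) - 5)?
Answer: 22614/3721 ≈ 6.0774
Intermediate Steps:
Y(h, C) = -7 (Y(h, C) = -1*7 = -7)
c(k) = -61/12 (c(k) = -5 + 1/(-7 - 5) = -5 + 1/(-12) = -5 - 1/12 = -61/12)
G = -12/61 (G = 1/(-61/12) = -12/61 ≈ -0.19672)
M = -4
W(V) = 3/2 + V²/2 (W(V) = 3/2 + (V*V)/2 = 3/2 + V²/2)
(-W(G))*M = -(3/2 + (-12/61)²/2)*(-4) = -(3/2 + (½)*(144/3721))*(-4) = -(3/2 + 72/3721)*(-4) = -1*11307/7442*(-4) = -11307/7442*(-4) = 22614/3721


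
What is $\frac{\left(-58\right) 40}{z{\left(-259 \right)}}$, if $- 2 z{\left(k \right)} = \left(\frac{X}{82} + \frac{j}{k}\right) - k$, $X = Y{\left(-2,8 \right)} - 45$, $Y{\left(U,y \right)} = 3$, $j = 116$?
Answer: $\frac{24636080}{1370063} \approx 17.982$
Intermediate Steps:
$X = -42$ ($X = 3 - 45 = -42$)
$z{\left(k \right)} = \frac{21}{82} + \frac{k}{2} - \frac{58}{k}$ ($z{\left(k \right)} = - \frac{\left(- \frac{42}{82} + \frac{116}{k}\right) - k}{2} = - \frac{\left(\left(-42\right) \frac{1}{82} + \frac{116}{k}\right) - k}{2} = - \frac{\left(- \frac{21}{41} + \frac{116}{k}\right) - k}{2} = - \frac{- \frac{21}{41} - k + \frac{116}{k}}{2} = \frac{21}{82} + \frac{k}{2} - \frac{58}{k}$)
$\frac{\left(-58\right) 40}{z{\left(-259 \right)}} = \frac{\left(-58\right) 40}{\frac{21}{82} + \frac{1}{2} \left(-259\right) - \frac{58}{-259}} = - \frac{2320}{\frac{21}{82} - \frac{259}{2} - - \frac{58}{259}} = - \frac{2320}{\frac{21}{82} - \frac{259}{2} + \frac{58}{259}} = - \frac{2320}{- \frac{1370063}{10619}} = \left(-2320\right) \left(- \frac{10619}{1370063}\right) = \frac{24636080}{1370063}$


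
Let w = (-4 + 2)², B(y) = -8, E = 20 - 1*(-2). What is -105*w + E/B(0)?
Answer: -1691/4 ≈ -422.75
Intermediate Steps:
E = 22 (E = 20 + 2 = 22)
w = 4 (w = (-2)² = 4)
-105*w + E/B(0) = -105*4 + 22/(-8) = -420 + 22*(-⅛) = -420 - 11/4 = -1691/4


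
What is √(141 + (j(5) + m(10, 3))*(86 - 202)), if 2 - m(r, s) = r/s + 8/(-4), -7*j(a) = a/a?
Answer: √35385/21 ≈ 8.9576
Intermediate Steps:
j(a) = -⅐ (j(a) = -a/(7*a) = -⅐*1 = -⅐)
m(r, s) = 4 - r/s (m(r, s) = 2 - (r/s + 8/(-4)) = 2 - (r/s + 8*(-¼)) = 2 - (r/s - 2) = 2 - (-2 + r/s) = 2 + (2 - r/s) = 4 - r/s)
√(141 + (j(5) + m(10, 3))*(86 - 202)) = √(141 + (-⅐ + (4 - 1*10/3))*(86 - 202)) = √(141 + (-⅐ + (4 - 1*10*⅓))*(-116)) = √(141 + (-⅐ + (4 - 10/3))*(-116)) = √(141 + (-⅐ + ⅔)*(-116)) = √(141 + (11/21)*(-116)) = √(141 - 1276/21) = √(1685/21) = √35385/21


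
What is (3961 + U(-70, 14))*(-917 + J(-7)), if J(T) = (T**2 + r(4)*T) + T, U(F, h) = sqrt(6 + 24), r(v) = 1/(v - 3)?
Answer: -3493602 - 882*sqrt(30) ≈ -3.4984e+6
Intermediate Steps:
r(v) = 1/(-3 + v)
U(F, h) = sqrt(30)
J(T) = T**2 + 2*T (J(T) = (T**2 + T/(-3 + 4)) + T = (T**2 + T/1) + T = (T**2 + 1*T) + T = (T**2 + T) + T = (T + T**2) + T = T**2 + 2*T)
(3961 + U(-70, 14))*(-917 + J(-7)) = (3961 + sqrt(30))*(-917 - 7*(2 - 7)) = (3961 + sqrt(30))*(-917 - 7*(-5)) = (3961 + sqrt(30))*(-917 + 35) = (3961 + sqrt(30))*(-882) = -3493602 - 882*sqrt(30)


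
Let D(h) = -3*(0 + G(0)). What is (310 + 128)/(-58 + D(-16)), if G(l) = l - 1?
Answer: -438/55 ≈ -7.9636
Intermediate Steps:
G(l) = -1 + l
D(h) = 3 (D(h) = -3*(0 + (-1 + 0)) = -3*(0 - 1) = -3*(-1) = 3)
(310 + 128)/(-58 + D(-16)) = (310 + 128)/(-58 + 3) = 438/(-55) = 438*(-1/55) = -438/55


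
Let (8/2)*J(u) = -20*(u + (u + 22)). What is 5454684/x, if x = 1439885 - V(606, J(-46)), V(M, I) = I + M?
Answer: 606076/159881 ≈ 3.7908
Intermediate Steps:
J(u) = -110 - 10*u (J(u) = (-20*(u + (u + 22)))/4 = (-20*(u + (22 + u)))/4 = (-20*(22 + 2*u))/4 = (-440 - 40*u)/4 = -110 - 10*u)
x = 1438929 (x = 1439885 - ((-110 - 10*(-46)) + 606) = 1439885 - ((-110 + 460) + 606) = 1439885 - (350 + 606) = 1439885 - 1*956 = 1439885 - 956 = 1438929)
5454684/x = 5454684/1438929 = 5454684*(1/1438929) = 606076/159881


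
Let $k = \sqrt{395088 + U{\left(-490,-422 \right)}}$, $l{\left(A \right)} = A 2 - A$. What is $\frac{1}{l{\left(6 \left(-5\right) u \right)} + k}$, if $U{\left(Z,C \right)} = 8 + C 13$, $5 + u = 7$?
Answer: $\frac{2}{12867} + \frac{\sqrt{4810}}{42890} \approx 0.0017725$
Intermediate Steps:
$u = 2$ ($u = -5 + 7 = 2$)
$U{\left(Z,C \right)} = 8 + 13 C$
$l{\left(A \right)} = A$ ($l{\left(A \right)} = 2 A - A = A$)
$k = 9 \sqrt{4810}$ ($k = \sqrt{395088 + \left(8 + 13 \left(-422\right)\right)} = \sqrt{395088 + \left(8 - 5486\right)} = \sqrt{395088 - 5478} = \sqrt{389610} = 9 \sqrt{4810} \approx 624.19$)
$\frac{1}{l{\left(6 \left(-5\right) u \right)} + k} = \frac{1}{6 \left(-5\right) 2 + 9 \sqrt{4810}} = \frac{1}{\left(-30\right) 2 + 9 \sqrt{4810}} = \frac{1}{-60 + 9 \sqrt{4810}}$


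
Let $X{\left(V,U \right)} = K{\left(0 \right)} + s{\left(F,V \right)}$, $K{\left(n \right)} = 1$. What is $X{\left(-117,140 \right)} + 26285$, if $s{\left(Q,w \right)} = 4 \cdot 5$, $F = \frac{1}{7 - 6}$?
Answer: $26306$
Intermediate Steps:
$F = 1$ ($F = 1^{-1} = 1$)
$s{\left(Q,w \right)} = 20$
$X{\left(V,U \right)} = 21$ ($X{\left(V,U \right)} = 1 + 20 = 21$)
$X{\left(-117,140 \right)} + 26285 = 21 + 26285 = 26306$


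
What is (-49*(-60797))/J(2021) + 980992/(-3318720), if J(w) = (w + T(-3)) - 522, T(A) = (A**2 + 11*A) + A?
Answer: 154456230499/76330560 ≈ 2023.5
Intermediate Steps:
T(A) = A**2 + 12*A
J(w) = -549 + w (J(w) = (w - 3*(12 - 3)) - 522 = (w - 3*9) - 522 = (w - 27) - 522 = (-27 + w) - 522 = -549 + w)
(-49*(-60797))/J(2021) + 980992/(-3318720) = (-49*(-60797))/(-549 + 2021) + 980992/(-3318720) = 2979053/1472 + 980992*(-1/3318720) = 2979053*(1/1472) - 15328/51855 = 2979053/1472 - 15328/51855 = 154456230499/76330560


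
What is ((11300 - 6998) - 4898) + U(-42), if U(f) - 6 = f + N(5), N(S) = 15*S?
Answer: -557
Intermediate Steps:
U(f) = 81 + f (U(f) = 6 + (f + 15*5) = 6 + (f + 75) = 6 + (75 + f) = 81 + f)
((11300 - 6998) - 4898) + U(-42) = ((11300 - 6998) - 4898) + (81 - 42) = (4302 - 4898) + 39 = -596 + 39 = -557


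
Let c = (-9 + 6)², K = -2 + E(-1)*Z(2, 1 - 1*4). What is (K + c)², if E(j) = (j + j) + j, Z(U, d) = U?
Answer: 1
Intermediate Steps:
E(j) = 3*j (E(j) = 2*j + j = 3*j)
K = -8 (K = -2 + (3*(-1))*2 = -2 - 3*2 = -2 - 6 = -8)
c = 9 (c = (-3)² = 9)
(K + c)² = (-8 + 9)² = 1² = 1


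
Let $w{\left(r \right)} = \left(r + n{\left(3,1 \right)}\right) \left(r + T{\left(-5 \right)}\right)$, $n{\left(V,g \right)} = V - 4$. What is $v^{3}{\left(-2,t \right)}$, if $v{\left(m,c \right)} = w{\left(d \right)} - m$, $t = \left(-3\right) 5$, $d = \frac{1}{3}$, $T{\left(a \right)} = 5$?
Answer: $- \frac{2744}{729} \approx -3.7641$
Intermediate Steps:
$n{\left(V,g \right)} = -4 + V$
$d = \frac{1}{3} \approx 0.33333$
$t = -15$
$w{\left(r \right)} = \left(-1 + r\right) \left(5 + r\right)$ ($w{\left(r \right)} = \left(r + \left(-4 + 3\right)\right) \left(r + 5\right) = \left(r - 1\right) \left(5 + r\right) = \left(-1 + r\right) \left(5 + r\right)$)
$v{\left(m,c \right)} = - \frac{32}{9} - m$ ($v{\left(m,c \right)} = \left(-5 + \left(\frac{1}{3}\right)^{2} + 4 \cdot \frac{1}{3}\right) - m = \left(-5 + \frac{1}{9} + \frac{4}{3}\right) - m = - \frac{32}{9} - m$)
$v^{3}{\left(-2,t \right)} = \left(- \frac{32}{9} - -2\right)^{3} = \left(- \frac{32}{9} + 2\right)^{3} = \left(- \frac{14}{9}\right)^{3} = - \frac{2744}{729}$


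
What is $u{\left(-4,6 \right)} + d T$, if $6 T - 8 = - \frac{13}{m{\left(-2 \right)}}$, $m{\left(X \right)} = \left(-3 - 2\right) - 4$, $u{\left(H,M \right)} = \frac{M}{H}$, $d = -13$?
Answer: $- \frac{593}{27} \approx -21.963$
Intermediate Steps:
$m{\left(X \right)} = -9$ ($m{\left(X \right)} = -5 - 4 = -9$)
$T = \frac{85}{54}$ ($T = \frac{4}{3} + \frac{\left(-13\right) \frac{1}{-9}}{6} = \frac{4}{3} + \frac{\left(-13\right) \left(- \frac{1}{9}\right)}{6} = \frac{4}{3} + \frac{1}{6} \cdot \frac{13}{9} = \frac{4}{3} + \frac{13}{54} = \frac{85}{54} \approx 1.5741$)
$u{\left(-4,6 \right)} + d T = \frac{6}{-4} - \frac{1105}{54} = 6 \left(- \frac{1}{4}\right) - \frac{1105}{54} = - \frac{3}{2} - \frac{1105}{54} = - \frac{593}{27}$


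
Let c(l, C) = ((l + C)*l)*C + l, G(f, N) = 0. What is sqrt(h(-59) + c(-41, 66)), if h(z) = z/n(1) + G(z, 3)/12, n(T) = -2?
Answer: I*sqrt(270646)/2 ≈ 260.12*I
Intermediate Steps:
c(l, C) = l + C*l*(C + l) (c(l, C) = ((C + l)*l)*C + l = (l*(C + l))*C + l = C*l*(C + l) + l = l + C*l*(C + l))
h(z) = -z/2 (h(z) = z/(-2) + 0/12 = z*(-1/2) + 0*(1/12) = -z/2 + 0 = -z/2)
sqrt(h(-59) + c(-41, 66)) = sqrt(-1/2*(-59) - 41*(1 + 66**2 + 66*(-41))) = sqrt(59/2 - 41*(1 + 4356 - 2706)) = sqrt(59/2 - 41*1651) = sqrt(59/2 - 67691) = sqrt(-135323/2) = I*sqrt(270646)/2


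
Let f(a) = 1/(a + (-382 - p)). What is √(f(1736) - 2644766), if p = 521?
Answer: I*√37452531309/119 ≈ 1626.3*I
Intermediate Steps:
f(a) = 1/(-903 + a) (f(a) = 1/(a + (-382 - 1*521)) = 1/(a + (-382 - 521)) = 1/(a - 903) = 1/(-903 + a))
√(f(1736) - 2644766) = √(1/(-903 + 1736) - 2644766) = √(1/833 - 2644766) = √(-2203090077/833) = I*√37452531309/119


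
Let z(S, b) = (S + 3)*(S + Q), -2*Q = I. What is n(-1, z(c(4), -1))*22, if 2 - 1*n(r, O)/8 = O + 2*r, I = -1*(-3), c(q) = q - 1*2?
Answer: 264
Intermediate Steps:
c(q) = -2 + q (c(q) = q - 2 = -2 + q)
I = 3
Q = -3/2 (Q = -1/2*3 = -3/2 ≈ -1.5000)
z(S, b) = (3 + S)*(-3/2 + S) (z(S, b) = (S + 3)*(S - 3/2) = (3 + S)*(-3/2 + S))
n(r, O) = 16 - 16*r - 8*O (n(r, O) = 16 - 8*(O + 2*r) = 16 + (-16*r - 8*O) = 16 - 16*r - 8*O)
n(-1, z(c(4), -1))*22 = (16 - 16*(-1) - 8*(-9/2 + (-2 + 4)**2 + 3*(-2 + 4)/2))*22 = (16 + 16 - 8*(-9/2 + 2**2 + (3/2)*2))*22 = (16 + 16 - 8*(-9/2 + 4 + 3))*22 = (16 + 16 - 8*5/2)*22 = (16 + 16 - 20)*22 = 12*22 = 264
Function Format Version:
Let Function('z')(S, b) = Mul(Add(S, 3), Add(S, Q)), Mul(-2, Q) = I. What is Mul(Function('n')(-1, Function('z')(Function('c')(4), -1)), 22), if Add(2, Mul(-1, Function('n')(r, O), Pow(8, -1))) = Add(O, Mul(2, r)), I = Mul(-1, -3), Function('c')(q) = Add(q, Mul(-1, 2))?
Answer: 264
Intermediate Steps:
Function('c')(q) = Add(-2, q) (Function('c')(q) = Add(q, -2) = Add(-2, q))
I = 3
Q = Rational(-3, 2) (Q = Mul(Rational(-1, 2), 3) = Rational(-3, 2) ≈ -1.5000)
Function('z')(S, b) = Mul(Add(3, S), Add(Rational(-3, 2), S)) (Function('z')(S, b) = Mul(Add(S, 3), Add(S, Rational(-3, 2))) = Mul(Add(3, S), Add(Rational(-3, 2), S)))
Function('n')(r, O) = Add(16, Mul(-16, r), Mul(-8, O)) (Function('n')(r, O) = Add(16, Mul(-8, Add(O, Mul(2, r)))) = Add(16, Add(Mul(-16, r), Mul(-8, O))) = Add(16, Mul(-16, r), Mul(-8, O)))
Mul(Function('n')(-1, Function('z')(Function('c')(4), -1)), 22) = Mul(Add(16, Mul(-16, -1), Mul(-8, Add(Rational(-9, 2), Pow(Add(-2, 4), 2), Mul(Rational(3, 2), Add(-2, 4))))), 22) = Mul(Add(16, 16, Mul(-8, Add(Rational(-9, 2), Pow(2, 2), Mul(Rational(3, 2), 2)))), 22) = Mul(Add(16, 16, Mul(-8, Add(Rational(-9, 2), 4, 3))), 22) = Mul(Add(16, 16, Mul(-8, Rational(5, 2))), 22) = Mul(Add(16, 16, -20), 22) = Mul(12, 22) = 264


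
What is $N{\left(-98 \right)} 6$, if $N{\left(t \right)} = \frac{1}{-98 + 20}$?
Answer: $- \frac{1}{13} \approx -0.076923$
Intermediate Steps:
$N{\left(t \right)} = - \frac{1}{78}$ ($N{\left(t \right)} = \frac{1}{-78} = - \frac{1}{78}$)
$N{\left(-98 \right)} 6 = \left(- \frac{1}{78}\right) 6 = - \frac{1}{13}$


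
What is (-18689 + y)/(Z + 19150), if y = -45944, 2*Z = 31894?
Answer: -64633/35097 ≈ -1.8416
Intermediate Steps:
Z = 15947 (Z = (1/2)*31894 = 15947)
(-18689 + y)/(Z + 19150) = (-18689 - 45944)/(15947 + 19150) = -64633/35097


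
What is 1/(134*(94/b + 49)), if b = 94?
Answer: 1/6700 ≈ 0.00014925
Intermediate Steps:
1/(134*(94/b + 49)) = 1/(134*(94/94 + 49)) = 1/(134*(94*(1/94) + 49)) = 1/(134*(1 + 49)) = 1/(134*50) = 1/6700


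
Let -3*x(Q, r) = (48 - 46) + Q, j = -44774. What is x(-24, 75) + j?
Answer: -134300/3 ≈ -44767.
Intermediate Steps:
x(Q, r) = -2/3 - Q/3 (x(Q, r) = -((48 - 46) + Q)/3 = -(2 + Q)/3 = -2/3 - Q/3)
x(-24, 75) + j = (-2/3 - 1/3*(-24)) - 44774 = (-2/3 + 8) - 44774 = 22/3 - 44774 = -134300/3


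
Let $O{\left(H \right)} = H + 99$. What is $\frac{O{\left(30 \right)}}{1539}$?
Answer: $\frac{43}{513} \approx 0.083821$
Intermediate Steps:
$O{\left(H \right)} = 99 + H$
$\frac{O{\left(30 \right)}}{1539} = \frac{99 + 30}{1539} = 129 \cdot \frac{1}{1539} = \frac{43}{513}$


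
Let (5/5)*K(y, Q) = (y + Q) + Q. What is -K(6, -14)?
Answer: 22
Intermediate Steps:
K(y, Q) = y + 2*Q (K(y, Q) = (y + Q) + Q = (Q + y) + Q = y + 2*Q)
-K(6, -14) = -(6 + 2*(-14)) = -(6 - 28) = -1*(-22) = 22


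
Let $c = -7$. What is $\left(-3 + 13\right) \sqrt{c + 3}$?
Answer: $20 i \approx 20.0 i$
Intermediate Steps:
$\left(-3 + 13\right) \sqrt{c + 3} = \left(-3 + 13\right) \sqrt{-7 + 3} = 10 \sqrt{-4} = 10 \cdot 2 i = 20 i$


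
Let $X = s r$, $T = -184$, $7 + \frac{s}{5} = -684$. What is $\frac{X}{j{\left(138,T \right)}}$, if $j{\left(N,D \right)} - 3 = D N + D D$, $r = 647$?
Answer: $- \frac{2235385}{8467} \approx -264.01$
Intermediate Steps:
$s = -3455$ ($s = -35 + 5 \left(-684\right) = -35 - 3420 = -3455$)
$X = -2235385$ ($X = \left(-3455\right) 647 = -2235385$)
$j{\left(N,D \right)} = 3 + D^{2} + D N$ ($j{\left(N,D \right)} = 3 + \left(D N + D D\right) = 3 + \left(D N + D^{2}\right) = 3 + \left(D^{2} + D N\right) = 3 + D^{2} + D N$)
$\frac{X}{j{\left(138,T \right)}} = - \frac{2235385}{3 + \left(-184\right)^{2} - 25392} = - \frac{2235385}{3 + 33856 - 25392} = - \frac{2235385}{8467}$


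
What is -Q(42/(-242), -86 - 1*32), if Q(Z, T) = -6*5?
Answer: 30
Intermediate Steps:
Q(Z, T) = -30
-Q(42/(-242), -86 - 1*32) = -1*(-30) = 30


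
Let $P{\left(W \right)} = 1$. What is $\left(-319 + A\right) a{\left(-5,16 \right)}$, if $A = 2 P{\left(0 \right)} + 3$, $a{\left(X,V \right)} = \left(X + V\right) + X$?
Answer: $-1884$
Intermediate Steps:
$a{\left(X,V \right)} = V + 2 X$ ($a{\left(X,V \right)} = \left(V + X\right) + X = V + 2 X$)
$A = 5$ ($A = 2 \cdot 1 + 3 = 2 + 3 = 5$)
$\left(-319 + A\right) a{\left(-5,16 \right)} = \left(-319 + 5\right) \left(16 + 2 \left(-5\right)\right) = - 314 \left(16 - 10\right) = \left(-314\right) 6 = -1884$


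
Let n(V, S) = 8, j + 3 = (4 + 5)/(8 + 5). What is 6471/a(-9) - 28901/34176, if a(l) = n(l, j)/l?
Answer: -248825909/34176 ≈ -7280.7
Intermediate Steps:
j = -30/13 (j = -3 + (4 + 5)/(8 + 5) = -3 + 9/13 = -30/13 ≈ -2.3077)
a(l) = 8/l
6471/a(-9) - 28901/34176 = 6471/((8/(-9))) - 28901/34176 = 6471/((8*(-1/9))) - 28901*1/34176 = 6471/(-8/9) - 28901/34176 = 6471*(-9/8) - 28901/34176 = -58239/8 - 28901/34176 = -248825909/34176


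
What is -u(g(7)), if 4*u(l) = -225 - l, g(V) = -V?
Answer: 109/2 ≈ 54.500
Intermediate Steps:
u(l) = -225/4 - l/4 (u(l) = (-225 - l)/4 = -225/4 - l/4)
-u(g(7)) = -(-225/4 - (-1)*7/4) = -(-225/4 - ¼*(-7)) = -(-225/4 + 7/4) = -1*(-109/2) = 109/2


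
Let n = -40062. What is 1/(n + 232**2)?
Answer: 1/13762 ≈ 7.2664e-5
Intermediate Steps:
1/(n + 232**2) = 1/(-40062 + 232**2) = 1/(-40062 + 53824) = 1/13762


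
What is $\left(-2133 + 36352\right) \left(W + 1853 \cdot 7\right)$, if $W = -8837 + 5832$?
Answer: $341026554$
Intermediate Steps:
$W = -3005$
$\left(-2133 + 36352\right) \left(W + 1853 \cdot 7\right) = \left(-2133 + 36352\right) \left(-3005 + 1853 \cdot 7\right) = 34219 \left(-3005 + 12971\right) = 34219 \cdot 9966 = 341026554$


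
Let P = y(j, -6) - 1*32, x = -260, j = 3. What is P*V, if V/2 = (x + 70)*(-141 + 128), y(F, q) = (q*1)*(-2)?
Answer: -98800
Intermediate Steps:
y(F, q) = -2*q (y(F, q) = q*(-2) = -2*q)
P = -20 (P = -2*(-6) - 1*32 = 12 - 32 = -20)
V = 4940 (V = 2*((-260 + 70)*(-141 + 128)) = 2*(-190*(-13)) = 2*2470 = 4940)
P*V = -20*4940 = -98800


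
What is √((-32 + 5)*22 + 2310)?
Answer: 2*√429 ≈ 41.425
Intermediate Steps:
√((-32 + 5)*22 + 2310) = √(-27*22 + 2310) = √(-594 + 2310) = √1716 = 2*√429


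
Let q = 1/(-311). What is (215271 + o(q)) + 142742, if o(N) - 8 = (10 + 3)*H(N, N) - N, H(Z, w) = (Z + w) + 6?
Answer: 111368764/311 ≈ 3.5810e+5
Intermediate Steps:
H(Z, w) = 6 + Z + w
q = -1/311 ≈ -0.0032154
o(N) = 86 + 25*N (o(N) = 8 + ((10 + 3)*(6 + N + N) - N) = 8 + (13*(6 + 2*N) - N) = 8 + ((78 + 26*N) - N) = 8 + (78 + 25*N) = 86 + 25*N)
(215271 + o(q)) + 142742 = (215271 + (86 + 25*(-1/311))) + 142742 = (215271 + (86 - 25/311)) + 142742 = (215271 + 26721/311) + 142742 = 66976002/311 + 142742 = 111368764/311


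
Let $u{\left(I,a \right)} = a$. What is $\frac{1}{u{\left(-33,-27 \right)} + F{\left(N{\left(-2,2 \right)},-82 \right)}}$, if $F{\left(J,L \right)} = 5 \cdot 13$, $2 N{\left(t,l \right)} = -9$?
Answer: $\frac{1}{38} \approx 0.026316$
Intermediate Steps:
$N{\left(t,l \right)} = - \frac{9}{2}$ ($N{\left(t,l \right)} = \frac{1}{2} \left(-9\right) = - \frac{9}{2}$)
$F{\left(J,L \right)} = 65$
$\frac{1}{u{\left(-33,-27 \right)} + F{\left(N{\left(-2,2 \right)},-82 \right)}} = \frac{1}{-27 + 65} = \frac{1}{38}$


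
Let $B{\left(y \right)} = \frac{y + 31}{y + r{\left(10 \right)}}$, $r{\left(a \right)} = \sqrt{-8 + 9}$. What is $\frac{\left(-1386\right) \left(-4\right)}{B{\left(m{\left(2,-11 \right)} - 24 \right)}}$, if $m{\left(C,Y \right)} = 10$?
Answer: $- \frac{72072}{17} \approx -4239.5$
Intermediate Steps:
$r{\left(a \right)} = 1$ ($r{\left(a \right)} = \sqrt{1} = 1$)
$B{\left(y \right)} = \frac{31 + y}{1 + y}$ ($B{\left(y \right)} = \frac{y + 31}{y + 1} = \frac{31 + y}{1 + y}$)
$\frac{\left(-1386\right) \left(-4\right)}{B{\left(m{\left(2,-11 \right)} - 24 \right)}} = \frac{\left(-1386\right) \left(-4\right)}{\frac{1}{1 + \left(10 - 24\right)} \left(31 + \left(10 - 24\right)\right)} = \frac{5544}{\frac{1}{1 - 14} \left(31 - 14\right)} = \frac{5544}{\frac{1}{-13} \cdot 17} = \frac{5544}{\left(- \frac{1}{13}\right) 17} = \frac{5544}{- \frac{17}{13}} = 5544 \left(- \frac{13}{17}\right) = - \frac{72072}{17}$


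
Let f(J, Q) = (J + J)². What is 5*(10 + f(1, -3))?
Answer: 70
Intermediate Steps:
f(J, Q) = 4*J² (f(J, Q) = (2*J)² = 4*J²)
5*(10 + f(1, -3)) = 5*(10 + 4*1²) = 5*(10 + 4*1) = 5*(10 + 4) = 5*14 = 70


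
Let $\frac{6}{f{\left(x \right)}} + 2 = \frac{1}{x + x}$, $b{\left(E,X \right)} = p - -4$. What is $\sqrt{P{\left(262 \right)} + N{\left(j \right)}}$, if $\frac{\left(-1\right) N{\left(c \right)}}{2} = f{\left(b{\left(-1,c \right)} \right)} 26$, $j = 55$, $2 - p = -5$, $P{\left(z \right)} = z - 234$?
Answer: $\frac{2 \sqrt{86731}}{43} \approx 13.698$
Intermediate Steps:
$P{\left(z \right)} = -234 + z$
$p = 7$ ($p = 2 - -5 = 2 + 5 = 7$)
$b{\left(E,X \right)} = 11$ ($b{\left(E,X \right)} = 7 - -4 = 7 + 4 = 11$)
$f{\left(x \right)} = \frac{6}{-2 + \frac{1}{2 x}}$ ($f{\left(x \right)} = \frac{6}{-2 + \frac{1}{x + x}} = \frac{6}{-2 + \frac{1}{2 x}}$)
$N{\left(c \right)} = \frac{6864}{43}$ ($N{\left(c \right)} = - 2 \left(-12\right) 11 \frac{1}{-1 + 4 \cdot 11} \cdot 26 = - 2 \left(-12\right) 11 \frac{1}{-1 + 44} \cdot 26 = - 2 \left(-12\right) 11 \cdot \frac{1}{43} \cdot 26 = - 2 \left(\left(- \frac{132}{43}\right) 26\right) = \left(-2\right) \left(- \frac{3432}{43}\right) = \frac{6864}{43}$)
$\sqrt{P{\left(262 \right)} + N{\left(j \right)}} = \sqrt{\left(-234 + 262\right) + \frac{6864}{43}} = \sqrt{28 + \frac{6864}{43}} = \sqrt{\frac{8068}{43}} = \frac{2 \sqrt{86731}}{43}$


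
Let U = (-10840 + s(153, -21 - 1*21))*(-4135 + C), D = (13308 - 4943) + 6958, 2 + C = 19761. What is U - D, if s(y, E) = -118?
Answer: -171223115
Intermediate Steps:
C = 19759 (C = -2 + 19761 = 19759)
D = 15323 (D = 8365 + 6958 = 15323)
U = -171207792 (U = (-10840 - 118)*(-4135 + 19759) = -10958*15624 = -171207792)
U - D = -171207792 - 1*15323 = -171207792 - 15323 = -171223115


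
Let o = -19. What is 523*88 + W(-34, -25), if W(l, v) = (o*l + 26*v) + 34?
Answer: 46054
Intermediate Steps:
W(l, v) = 34 - 19*l + 26*v (W(l, v) = (-19*l + 26*v) + 34 = 34 - 19*l + 26*v)
523*88 + W(-34, -25) = 523*88 + (34 - 19*(-34) + 26*(-25)) = 46024 + (34 + 646 - 650) = 46024 + 30 = 46054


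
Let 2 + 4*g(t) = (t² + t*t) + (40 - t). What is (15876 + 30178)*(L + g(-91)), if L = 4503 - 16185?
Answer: -691661999/2 ≈ -3.4583e+8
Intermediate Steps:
g(t) = 19/2 + t²/2 - t/4 (g(t) = -½ + ((t² + t*t) + (40 - t))/4 = -½ + ((t² + t²) + (40 - t))/4 = -½ + (2*t² + (40 - t))/4 = -½ + (40 - t + 2*t²)/4 = -½ + (10 + t²/2 - t/4) = 19/2 + t²/2 - t/4)
L = -11682
(15876 + 30178)*(L + g(-91)) = (15876 + 30178)*(-11682 + (19/2 + (½)*(-91)² - ¼*(-91))) = 46054*(-11682 + (19/2 + (½)*8281 + 91/4)) = 46054*(-11682 + (19/2 + 8281/2 + 91/4)) = 46054*(-11682 + 16691/4) = 46054*(-30037/4) = -691661999/2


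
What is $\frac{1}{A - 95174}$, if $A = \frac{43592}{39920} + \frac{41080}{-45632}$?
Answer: $- \frac{14231480}{1354464148797} \approx -1.0507 \cdot 10^{-5}$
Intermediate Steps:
$A = \frac{2728723}{14231480}$ ($A = 43592 \cdot \frac{1}{39920} + 41080 \left(- \frac{1}{45632}\right) = \frac{5449}{4990} - \frac{5135}{5704} = \frac{2728723}{14231480} \approx 0.19174$)
$\frac{1}{A - 95174} = \frac{1}{\frac{2728723}{14231480} - 95174} = \frac{1}{- \frac{1354464148797}{14231480}} = - \frac{14231480}{1354464148797}$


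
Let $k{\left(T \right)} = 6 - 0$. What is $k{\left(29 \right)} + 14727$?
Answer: $14733$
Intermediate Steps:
$k{\left(T \right)} = 6$ ($k{\left(T \right)} = 6 + 0 = 6$)
$k{\left(29 \right)} + 14727 = 6 + 14727 = 14733$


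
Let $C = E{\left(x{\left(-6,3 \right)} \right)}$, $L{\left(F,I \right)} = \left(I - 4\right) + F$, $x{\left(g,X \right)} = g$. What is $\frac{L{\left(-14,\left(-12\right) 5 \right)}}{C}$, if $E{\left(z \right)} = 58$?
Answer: $- \frac{39}{29} \approx -1.3448$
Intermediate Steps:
$L{\left(F,I \right)} = -4 + F + I$ ($L{\left(F,I \right)} = \left(-4 + I\right) + F = -4 + F + I$)
$C = 58$
$\frac{L{\left(-14,\left(-12\right) 5 \right)}}{C} = \frac{-4 - 14 - 60}{58} = \left(-4 - 14 - 60\right) \frac{1}{58} = \left(-78\right) \frac{1}{58} = - \frac{39}{29}$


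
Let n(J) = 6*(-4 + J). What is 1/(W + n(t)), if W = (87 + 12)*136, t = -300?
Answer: 1/11640 ≈ 8.5911e-5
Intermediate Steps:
W = 13464 (W = 99*136 = 13464)
n(J) = -24 + 6*J
1/(W + n(t)) = 1/(13464 + (-24 + 6*(-300))) = 1/(13464 + (-24 - 1800)) = 1/(13464 - 1824) = 1/11640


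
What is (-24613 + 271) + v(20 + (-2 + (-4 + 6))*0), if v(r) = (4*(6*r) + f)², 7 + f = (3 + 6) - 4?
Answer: 204142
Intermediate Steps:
f = -2 (f = -7 + ((3 + 6) - 4) = -7 + (9 - 4) = -7 + 5 = -2)
v(r) = (-2 + 24*r)² (v(r) = (4*(6*r) - 2)² = (24*r - 2)² = (-2 + 24*r)²)
(-24613 + 271) + v(20 + (-2 + (-4 + 6))*0) = (-24613 + 271) + 4*(-1 + 12*(20 + (-2 + (-4 + 6))*0))² = -24342 + 4*(-1 + 12*(20 + (-2 + 2)*0))² = -24342 + 4*(-1 + 12*(20 + 0*0))² = -24342 + 4*(-1 + 12*(20 + 0))² = -24342 + 4*(-1 + 12*20)² = -24342 + 4*(-1 + 240)² = -24342 + 4*239² = -24342 + 4*57121 = -24342 + 228484 = 204142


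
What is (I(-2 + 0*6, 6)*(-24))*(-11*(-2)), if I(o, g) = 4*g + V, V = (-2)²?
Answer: -14784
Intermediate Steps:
V = 4
I(o, g) = 4 + 4*g (I(o, g) = 4*g + 4 = 4 + 4*g)
(I(-2 + 0*6, 6)*(-24))*(-11*(-2)) = ((4 + 4*6)*(-24))*(-11*(-2)) = ((4 + 24)*(-24))*22 = (28*(-24))*22 = -672*22 = -14784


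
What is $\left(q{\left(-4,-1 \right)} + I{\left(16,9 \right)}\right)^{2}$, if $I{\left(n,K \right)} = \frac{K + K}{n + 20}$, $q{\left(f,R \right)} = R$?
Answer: $\frac{1}{4} \approx 0.25$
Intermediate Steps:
$I{\left(n,K \right)} = \frac{2 K}{20 + n}$
$\left(q{\left(-4,-1 \right)} + I{\left(16,9 \right)}\right)^{2} = \left(-1 + 2 \cdot 9 \frac{1}{20 + 16}\right)^{2} = \left(-1 + 2 \cdot 9 \cdot \frac{1}{36}\right)^{2} = \left(-1 + \frac{1}{2}\right)^{2} = \left(- \frac{1}{2}\right)^{2} = \frac{1}{4}$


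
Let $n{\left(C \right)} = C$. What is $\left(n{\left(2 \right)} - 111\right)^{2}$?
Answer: $11881$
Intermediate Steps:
$\left(n{\left(2 \right)} - 111\right)^{2} = \left(2 - 111\right)^{2} = \left(-109\right)^{2} = 11881$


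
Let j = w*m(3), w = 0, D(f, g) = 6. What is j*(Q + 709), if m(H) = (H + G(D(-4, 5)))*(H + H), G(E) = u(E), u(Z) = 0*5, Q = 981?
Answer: 0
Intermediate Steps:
u(Z) = 0
G(E) = 0
m(H) = 2*H² (m(H) = (H + 0)*(H + H) = H*(2*H) = 2*H²)
j = 0 (j = 0*(2*3²) = 0*(2*9) = 0*18 = 0)
j*(Q + 709) = 0*(981 + 709) = 0*1690 = 0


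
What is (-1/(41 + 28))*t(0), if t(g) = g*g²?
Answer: 0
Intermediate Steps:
t(g) = g³
(-1/(41 + 28))*t(0) = -1/(41 + 28)*0³ = -1/69*0 = 0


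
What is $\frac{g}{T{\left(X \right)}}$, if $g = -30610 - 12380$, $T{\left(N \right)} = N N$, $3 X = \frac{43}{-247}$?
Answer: $- \frac{23604992190}{1849} \approx -1.2766 \cdot 10^{7}$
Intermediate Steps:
$X = - \frac{43}{741}$ ($X = \frac{43 \frac{1}{-247}}{3} = \frac{43 \left(- \frac{1}{247}\right)}{3} = \frac{1}{3} \left(- \frac{43}{247}\right) = - \frac{43}{741} \approx -0.05803$)
$T{\left(N \right)} = N^{2}$
$g = -42990$
$\frac{g}{T{\left(X \right)}} = - \frac{42990}{\left(- \frac{43}{741}\right)^{2}} = - \frac{42990}{\frac{1849}{549081}} = \left(-42990\right) \frac{549081}{1849} = - \frac{23604992190}{1849}$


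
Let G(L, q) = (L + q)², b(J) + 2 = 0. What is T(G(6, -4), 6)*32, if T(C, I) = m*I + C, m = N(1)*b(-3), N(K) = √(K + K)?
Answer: 128 - 384*√2 ≈ -415.06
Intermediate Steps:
b(J) = -2 (b(J) = -2 + 0 = -2)
N(K) = √2*√K (N(K) = √(2*K) = √2*√K)
m = -2*√2 (m = (√2*√1)*(-2) = (√2*1)*(-2) = √2*(-2) = -2*√2 ≈ -2.8284)
T(C, I) = C - 2*I*√2 (T(C, I) = (-2*√2)*I + C = -2*I*√2 + C = C - 2*I*√2)
T(G(6, -4), 6)*32 = ((6 - 4)² - 2*6*√2)*32 = (2² - 12*√2)*32 = (4 - 12*√2)*32 = 128 - 384*√2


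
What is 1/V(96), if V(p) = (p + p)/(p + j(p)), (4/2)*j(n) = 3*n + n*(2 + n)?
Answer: 103/4 ≈ 25.750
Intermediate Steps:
j(n) = 3*n/2 + n*(2 + n)/2 (j(n) = (3*n + n*(2 + n))/2 = 3*n/2 + n*(2 + n)/2)
V(p) = 2*p/(p + p*(5 + p)/2) (V(p) = (p + p)/(p + p*(5 + p)/2) = (2*p)/(p + p*(5 + p)/2) = 2*p/(p + p*(5 + p)/2))
1/V(96) = 1/(4/(7 + 96)) = 1/(4/103) = 103/4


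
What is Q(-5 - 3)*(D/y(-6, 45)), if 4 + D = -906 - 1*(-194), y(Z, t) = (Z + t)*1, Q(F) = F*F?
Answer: -45824/39 ≈ -1175.0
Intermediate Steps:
Q(F) = F**2
y(Z, t) = Z + t
D = -716 (D = -4 + (-906 - 1*(-194)) = -4 + (-906 + 194) = -4 - 712 = -716)
Q(-5 - 3)*(D/y(-6, 45)) = (-5 - 3)**2*(-716/(-6 + 45)) = (-8)**2*(-716/39) = 64*(-716*1/39) = 64*(-716/39) = -45824/39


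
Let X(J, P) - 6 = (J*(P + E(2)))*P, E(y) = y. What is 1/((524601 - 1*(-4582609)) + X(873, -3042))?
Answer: 1/8078331856 ≈ 1.2379e-10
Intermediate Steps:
X(J, P) = 6 + J*P*(2 + P) (X(J, P) = 6 + (J*(P + 2))*P = 6 + (J*(2 + P))*P = 6 + J*P*(2 + P))
1/((524601 - 1*(-4582609)) + X(873, -3042)) = 1/((524601 - 1*(-4582609)) + (6 + 873*(-3042)**2 + 2*873*(-3042))) = 1/((524601 + 4582609) + (6 + 873*9253764 - 5311332)) = 1/(5107210 + (6 + 8078535972 - 5311332)) = 1/(5107210 + 8073224646) = 1/8078331856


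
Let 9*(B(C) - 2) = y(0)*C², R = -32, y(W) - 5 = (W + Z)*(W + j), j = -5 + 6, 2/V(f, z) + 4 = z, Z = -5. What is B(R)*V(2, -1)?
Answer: -⅘ ≈ -0.80000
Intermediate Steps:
V(f, z) = 2/(-4 + z)
j = 1
y(W) = 5 + (1 + W)*(-5 + W) (y(W) = 5 + (W - 5)*(W + 1) = 5 + (-5 + W)*(1 + W) = 5 + (1 + W)*(-5 + W))
B(C) = 2 (B(C) = 2 + ((0*(-4 + 0))*C²)/9 = 2 + ((0*(-4))*C²)/9 = 2 + (0*C²)/9 = 2 + (⅑)*0 = 2 + 0 = 2)
B(R)*V(2, -1) = 2*(2/(-4 - 1)) = 2*(2/(-5)) = 2*(2*(-⅕)) = 2*(-⅖) = -⅘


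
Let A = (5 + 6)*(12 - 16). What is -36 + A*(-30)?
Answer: 1284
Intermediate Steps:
A = -44 (A = 11*(-4) = -44)
-36 + A*(-30) = -36 - 44*(-30) = -36 + 1320 = 1284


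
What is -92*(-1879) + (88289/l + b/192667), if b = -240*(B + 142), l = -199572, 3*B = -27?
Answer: 6646913460051829/38450938524 ≈ 1.7287e+5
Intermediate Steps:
B = -9 (B = (⅓)*(-27) = -9)
b = -31920 (b = -240*(-9 + 142) = -240*133 = -31920)
-92*(-1879) + (88289/l + b/192667) = -92*(-1879) + (88289/(-199572) - 31920/192667) = 172868 + (88289*(-1/199572) - 31920*1/192667) = 172868 + (-88289/199572 - 31920/192667) = 172868 - 23380715003/38450938524 = 6646913460051829/38450938524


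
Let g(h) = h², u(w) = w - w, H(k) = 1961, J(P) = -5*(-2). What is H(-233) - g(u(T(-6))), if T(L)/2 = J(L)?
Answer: 1961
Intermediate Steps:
J(P) = 10
T(L) = 20 (T(L) = 2*10 = 20)
u(w) = 0
H(-233) - g(u(T(-6))) = 1961 - 1*0² = 1961 - 1*0 = 1961 + 0 = 1961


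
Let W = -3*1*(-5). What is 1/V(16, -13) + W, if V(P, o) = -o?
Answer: 196/13 ≈ 15.077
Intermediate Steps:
W = 15 (W = -3*(-5) = 15)
1/V(16, -13) + W = 1/(-1*(-13)) + 15 = 1/13 + 15 = 196/13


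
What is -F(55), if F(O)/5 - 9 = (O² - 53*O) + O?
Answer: -870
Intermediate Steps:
F(O) = 45 - 260*O + 5*O² (F(O) = 45 + 5*((O² - 53*O) + O) = 45 + 5*(O² - 52*O) = 45 + (-260*O + 5*O²) = 45 - 260*O + 5*O²)
-F(55) = -(45 - 260*55 + 5*55²) = -(45 - 14300 + 5*3025) = -(45 - 14300 + 15125) = -1*870 = -870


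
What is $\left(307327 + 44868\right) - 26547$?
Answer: $325648$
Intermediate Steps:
$\left(307327 + 44868\right) - 26547 = 352195 - 26547 = 325648$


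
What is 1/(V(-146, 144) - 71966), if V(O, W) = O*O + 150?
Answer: -1/50500 ≈ -1.9802e-5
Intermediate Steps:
V(O, W) = 150 + O² (V(O, W) = O² + 150 = 150 + O²)
1/(V(-146, 144) - 71966) = 1/((150 + (-146)²) - 71966) = 1/((150 + 21316) - 71966) = 1/(21466 - 71966) = 1/(-50500) = -1/50500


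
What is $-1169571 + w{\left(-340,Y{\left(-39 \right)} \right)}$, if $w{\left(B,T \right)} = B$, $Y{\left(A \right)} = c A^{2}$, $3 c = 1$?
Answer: $-1169911$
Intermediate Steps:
$c = \frac{1}{3}$ ($c = \frac{1}{3} \cdot 1 = \frac{1}{3} \approx 0.33333$)
$Y{\left(A \right)} = \frac{A^{2}}{3}$
$-1169571 + w{\left(-340,Y{\left(-39 \right)} \right)} = -1169571 - 340 = -1169911$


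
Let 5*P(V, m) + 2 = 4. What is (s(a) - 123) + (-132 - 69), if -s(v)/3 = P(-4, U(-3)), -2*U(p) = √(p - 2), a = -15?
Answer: -1626/5 ≈ -325.20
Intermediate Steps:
U(p) = -√(-2 + p)/2 (U(p) = -√(p - 2)/2 = -√(-2 + p)/2)
P(V, m) = ⅖ (P(V, m) = -⅖ + (⅕)*4 = -⅖ + ⅘ = ⅖)
s(v) = -6/5 (s(v) = -3*⅖ = -6/5)
(s(a) - 123) + (-132 - 69) = (-6/5 - 123) + (-132 - 69) = -621/5 - 201 = -1626/5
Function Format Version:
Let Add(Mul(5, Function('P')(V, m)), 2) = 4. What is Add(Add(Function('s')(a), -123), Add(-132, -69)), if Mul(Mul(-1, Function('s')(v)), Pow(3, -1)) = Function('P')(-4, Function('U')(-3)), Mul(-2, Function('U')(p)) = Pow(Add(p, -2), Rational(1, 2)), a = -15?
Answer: Rational(-1626, 5) ≈ -325.20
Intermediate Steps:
Function('U')(p) = Mul(Rational(-1, 2), Pow(Add(-2, p), Rational(1, 2))) (Function('U')(p) = Mul(Rational(-1, 2), Pow(Add(p, -2), Rational(1, 2))) = Mul(Rational(-1, 2), Pow(Add(-2, p), Rational(1, 2))))
Function('P')(V, m) = Rational(2, 5) (Function('P')(V, m) = Add(Rational(-2, 5), Mul(Rational(1, 5), 4)) = Add(Rational(-2, 5), Rational(4, 5)) = Rational(2, 5))
Function('s')(v) = Rational(-6, 5) (Function('s')(v) = Mul(-3, Rational(2, 5)) = Rational(-6, 5))
Add(Add(Function('s')(a), -123), Add(-132, -69)) = Add(Add(Rational(-6, 5), -123), Add(-132, -69)) = Add(Rational(-621, 5), -201) = Rational(-1626, 5)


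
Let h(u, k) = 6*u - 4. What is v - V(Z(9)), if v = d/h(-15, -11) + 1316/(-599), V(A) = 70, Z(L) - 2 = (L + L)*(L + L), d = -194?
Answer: -1974459/28153 ≈ -70.133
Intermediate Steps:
Z(L) = 2 + 4*L² (Z(L) = 2 + (L + L)*(L + L) = 2 + (2*L)*(2*L) = 2 + 4*L²)
h(u, k) = -4 + 6*u
v = -3749/28153 (v = -194/(-4 + 6*(-15)) + 1316/(-599) = -194/(-4 - 90) + 1316*(-1/599) = -194/(-94) - 1316/599 = -194*(-1/94) - 1316/599 = 97/47 - 1316/599 = -3749/28153 ≈ -0.13317)
v - V(Z(9)) = -3749/28153 - 1*70 = -3749/28153 - 70 = -1974459/28153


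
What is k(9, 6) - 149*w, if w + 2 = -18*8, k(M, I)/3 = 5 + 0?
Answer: 21769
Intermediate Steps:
k(M, I) = 15 (k(M, I) = 3*(5 + 0) = 3*5 = 15)
w = -146 (w = -2 - 18*8 = -2 - 144 = -146)
k(9, 6) - 149*w = 15 - 149*(-146) = 15 + 21754 = 21769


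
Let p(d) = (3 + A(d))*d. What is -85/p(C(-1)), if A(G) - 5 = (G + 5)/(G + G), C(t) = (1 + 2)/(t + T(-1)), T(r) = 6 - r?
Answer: -340/27 ≈ -12.593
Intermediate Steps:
C(t) = 3/(7 + t) (C(t) = (1 + 2)/(t + (6 - 1*(-1))) = 3/(t + (6 + 1)) = 3/(t + 7) = 3/(7 + t))
A(G) = 5 + (5 + G)/(2*G) (A(G) = 5 + (G + 5)/(G + G) = 5 + (5 + G)/((2*G)) = 5 + (5 + G)*(1/(2*G)) = 5 + (5 + G)/(2*G))
p(d) = d*(3 + (5 + 11*d)/(2*d)) (p(d) = (3 + (5 + 11*d)/(2*d))*d = d*(3 + (5 + 11*d)/(2*d)))
-85/p(C(-1)) = -85/(5/2 + 17*(3/(7 - 1))/2) = -85/(5/2 + 17*(3/6)/2) = -85/(5/2 + 17*(3*(1/6))/2) = -85/(5/2 + (17/2)*(1/2)) = -85/(5/2 + 17/4) = -85/27/4 = -85*4/27 = -340/27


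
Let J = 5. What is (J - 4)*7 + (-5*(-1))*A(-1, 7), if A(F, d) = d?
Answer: 42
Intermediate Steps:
(J - 4)*7 + (-5*(-1))*A(-1, 7) = (5 - 4)*7 - 5*(-1)*7 = 1*7 + 5*7 = 7 + 35 = 42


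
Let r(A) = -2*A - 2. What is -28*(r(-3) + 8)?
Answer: -336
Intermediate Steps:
r(A) = -2 - 2*A
-28*(r(-3) + 8) = -28*((-2 - 2*(-3)) + 8) = -28*((-2 + 6) + 8) = -28*(4 + 8) = -28*12 = -336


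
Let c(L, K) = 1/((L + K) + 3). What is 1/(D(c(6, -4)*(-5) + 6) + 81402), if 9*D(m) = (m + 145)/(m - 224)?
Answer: 657/53481064 ≈ 1.2285e-5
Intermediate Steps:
c(L, K) = 1/(3 + K + L) (c(L, K) = 1/((K + L) + 3) = 1/(3 + K + L))
D(m) = (145 + m)/(9*(-224 + m)) (D(m) = ((m + 145)/(m - 224))/9 = ((145 + m)/(-224 + m))/9 = (145 + m)/(9*(-224 + m)))
1/(D(c(6, -4)*(-5) + 6) + 81402) = 1/((145 + (-5/(3 - 4 + 6) + 6))/(9*(-224 + (-5/(3 - 4 + 6) + 6))) + 81402) = 1/((145 + (-5/5 + 6))/(9*(-224 + (-5/5 + 6))) + 81402) = 1/((145 + ((1/5)*(-5) + 6))/(9*(-224 + ((1/5)*(-5) + 6))) + 81402) = 1/((145 + (-1 + 6))/(9*(-224 + (-1 + 6))) + 81402) = 1/((145 + 5)/(9*(-224 + 5)) + 81402) = 1/((1/9)*150/(-219) + 81402) = 1/((1/9)*(-1/219)*150 + 81402) = 1/(-50/657 + 81402) = 1/(53481064/657) = 657/53481064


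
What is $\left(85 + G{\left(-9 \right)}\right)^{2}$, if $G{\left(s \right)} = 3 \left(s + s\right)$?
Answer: $961$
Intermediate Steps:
$G{\left(s \right)} = 6 s$ ($G{\left(s \right)} = 3 \cdot 2 s = 6 s$)
$\left(85 + G{\left(-9 \right)}\right)^{2} = \left(85 + 6 \left(-9\right)\right)^{2} = \left(85 - 54\right)^{2} = 31^{2} = 961$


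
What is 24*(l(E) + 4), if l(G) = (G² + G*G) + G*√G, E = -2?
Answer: 288 - 48*I*√2 ≈ 288.0 - 67.882*I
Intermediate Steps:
l(G) = G^(3/2) + 2*G² (l(G) = (G² + G²) + G^(3/2) = 2*G² + G^(3/2) = G^(3/2) + 2*G²)
24*(l(E) + 4) = 24*(((-2)^(3/2) + 2*(-2)²) + 4) = 24*((-2*I*√2 + 2*4) + 4) = 24*((-2*I*√2 + 8) + 4) = 24*((8 - 2*I*√2) + 4) = 24*(12 - 2*I*√2) = 288 - 48*I*√2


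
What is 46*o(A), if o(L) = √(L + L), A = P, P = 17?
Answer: 46*√34 ≈ 268.22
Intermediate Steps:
A = 17
o(L) = √2*√L (o(L) = √(2*L) = √2*√L)
46*o(A) = 46*(√2*√17) = 46*√34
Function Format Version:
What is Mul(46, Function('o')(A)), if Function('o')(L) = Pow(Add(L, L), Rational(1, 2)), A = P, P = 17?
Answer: Mul(46, Pow(34, Rational(1, 2))) ≈ 268.22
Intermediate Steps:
A = 17
Function('o')(L) = Mul(Pow(2, Rational(1, 2)), Pow(L, Rational(1, 2))) (Function('o')(L) = Pow(Mul(2, L), Rational(1, 2)) = Mul(Pow(2, Rational(1, 2)), Pow(L, Rational(1, 2))))
Mul(46, Function('o')(A)) = Mul(46, Mul(Pow(2, Rational(1, 2)), Pow(17, Rational(1, 2)))) = Mul(46, Pow(34, Rational(1, 2)))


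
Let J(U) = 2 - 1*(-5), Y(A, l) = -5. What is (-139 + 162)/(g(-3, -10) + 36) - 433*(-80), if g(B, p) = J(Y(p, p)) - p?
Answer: 1835943/53 ≈ 34640.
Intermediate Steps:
J(U) = 7 (J(U) = 2 + 5 = 7)
g(B, p) = 7 - p
(-139 + 162)/(g(-3, -10) + 36) - 433*(-80) = (-139 + 162)/((7 - 1*(-10)) + 36) - 433*(-80) = 23/((7 + 10) + 36) + 34640 = 23/(17 + 36) + 34640 = 23/53 + 34640 = 1835943/53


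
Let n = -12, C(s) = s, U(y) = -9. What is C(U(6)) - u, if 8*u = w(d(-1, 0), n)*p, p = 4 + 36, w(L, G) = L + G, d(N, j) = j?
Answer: 51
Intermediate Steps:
w(L, G) = G + L
p = 40
u = -60 (u = ((-12 + 0)*40)/8 = (-12*40)/8 = (⅛)*(-480) = -60)
C(U(6)) - u = -9 - 1*(-60) = -9 + 60 = 51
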